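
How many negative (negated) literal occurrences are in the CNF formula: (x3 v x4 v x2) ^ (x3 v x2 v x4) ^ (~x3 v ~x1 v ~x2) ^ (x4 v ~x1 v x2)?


Scan each clause for negated literals.
Clause 1: 0 negative; Clause 2: 0 negative; Clause 3: 3 negative; Clause 4: 1 negative.
Total negative literal occurrences = 4.

4


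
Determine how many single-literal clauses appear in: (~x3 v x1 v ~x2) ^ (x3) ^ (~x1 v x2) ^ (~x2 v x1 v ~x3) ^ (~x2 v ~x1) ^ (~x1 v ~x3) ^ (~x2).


A unit clause contains exactly one literal.
Unit clauses found: (x3), (~x2).
Count = 2.

2


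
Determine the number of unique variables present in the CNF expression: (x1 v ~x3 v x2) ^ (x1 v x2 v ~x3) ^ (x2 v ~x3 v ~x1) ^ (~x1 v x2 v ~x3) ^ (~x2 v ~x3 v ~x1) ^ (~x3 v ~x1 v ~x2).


Identify each distinct variable in the formula.
Variables found: x1, x2, x3.
Total distinct variables = 3.

3


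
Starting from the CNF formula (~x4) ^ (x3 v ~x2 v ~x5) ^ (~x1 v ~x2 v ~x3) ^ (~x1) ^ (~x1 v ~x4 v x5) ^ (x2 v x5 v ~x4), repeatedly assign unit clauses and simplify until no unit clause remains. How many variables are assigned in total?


Unit propagation repeatedly assigns the literal in any unit clause, then simplifies.
Assignments in order: x4 = F, x1 = F.
No further unit clauses remain.
Total variables assigned = 2.

2


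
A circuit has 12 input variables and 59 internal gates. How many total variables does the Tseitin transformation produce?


The Tseitin transformation introduces one auxiliary variable per gate.
Total variables = inputs + gates = 12 + 59 = 71.

71


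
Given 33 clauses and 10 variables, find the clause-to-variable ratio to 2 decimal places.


Clause-to-variable ratio = clauses / variables.
33 / 10 = 3.3.

3.3


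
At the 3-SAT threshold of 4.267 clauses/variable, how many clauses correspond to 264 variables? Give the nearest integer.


The 3-SAT phase transition occurs at approximately 4.267 clauses per variable.
m = 4.267 * 264 = 1126.488.
Rounded to nearest integer: 1126.

1126


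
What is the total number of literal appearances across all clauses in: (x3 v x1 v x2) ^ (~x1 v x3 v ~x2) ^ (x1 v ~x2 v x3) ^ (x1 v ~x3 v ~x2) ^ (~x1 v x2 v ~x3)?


Clause lengths: 3, 3, 3, 3, 3.
Sum = 3 + 3 + 3 + 3 + 3 = 15.

15


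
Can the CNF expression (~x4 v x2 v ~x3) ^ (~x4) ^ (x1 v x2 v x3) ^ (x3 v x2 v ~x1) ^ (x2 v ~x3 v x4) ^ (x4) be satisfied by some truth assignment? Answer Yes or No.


Check all 16 possible truth assignments.
Number of satisfying assignments found: 0.
The formula is unsatisfiable.

No


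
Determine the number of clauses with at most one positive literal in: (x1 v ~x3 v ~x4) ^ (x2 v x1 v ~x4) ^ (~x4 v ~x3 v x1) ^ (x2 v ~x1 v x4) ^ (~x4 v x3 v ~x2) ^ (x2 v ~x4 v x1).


A Horn clause has at most one positive literal.
Clause 1: 1 positive lit(s) -> Horn
Clause 2: 2 positive lit(s) -> not Horn
Clause 3: 1 positive lit(s) -> Horn
Clause 4: 2 positive lit(s) -> not Horn
Clause 5: 1 positive lit(s) -> Horn
Clause 6: 2 positive lit(s) -> not Horn
Total Horn clauses = 3.

3


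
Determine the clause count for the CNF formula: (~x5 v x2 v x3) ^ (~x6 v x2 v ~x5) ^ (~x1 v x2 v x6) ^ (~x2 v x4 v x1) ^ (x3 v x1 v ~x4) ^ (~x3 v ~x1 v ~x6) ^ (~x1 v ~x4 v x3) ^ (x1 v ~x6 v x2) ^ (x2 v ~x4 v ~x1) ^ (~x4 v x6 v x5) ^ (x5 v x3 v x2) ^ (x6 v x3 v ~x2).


Each group enclosed in parentheses joined by ^ is one clause.
Counting the conjuncts: 12 clauses.

12


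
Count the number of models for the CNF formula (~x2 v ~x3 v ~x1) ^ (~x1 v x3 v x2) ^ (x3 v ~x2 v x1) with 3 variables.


Enumerate all 8 truth assignments over 3 variables.
Test each against every clause.
Satisfying assignments found: 5.

5


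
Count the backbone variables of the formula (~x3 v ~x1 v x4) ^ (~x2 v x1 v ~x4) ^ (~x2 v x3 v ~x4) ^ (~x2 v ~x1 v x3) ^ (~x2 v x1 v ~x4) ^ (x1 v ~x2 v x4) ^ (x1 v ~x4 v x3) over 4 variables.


Find all satisfying assignments: 7 model(s).
Check which variables have the same value in every model.
No variable is fixed across all models.
Backbone size = 0.

0


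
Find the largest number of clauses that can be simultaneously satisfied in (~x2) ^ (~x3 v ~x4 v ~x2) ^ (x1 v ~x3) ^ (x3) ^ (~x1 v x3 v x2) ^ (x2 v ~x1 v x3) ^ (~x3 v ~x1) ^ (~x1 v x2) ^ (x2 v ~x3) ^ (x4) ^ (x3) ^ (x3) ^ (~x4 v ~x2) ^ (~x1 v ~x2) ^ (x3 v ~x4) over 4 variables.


Enumerate all 16 truth assignments.
For each, count how many of the 15 clauses are satisfied.
The formula is not fully satisfiable, so the maximum is below 15.
Maximum simultaneously satisfiable clauses = 13.

13


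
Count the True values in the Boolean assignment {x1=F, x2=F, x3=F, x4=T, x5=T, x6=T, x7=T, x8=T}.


The weight is the number of variables assigned True.
True variables: x4, x5, x6, x7, x8.
Weight = 5.

5


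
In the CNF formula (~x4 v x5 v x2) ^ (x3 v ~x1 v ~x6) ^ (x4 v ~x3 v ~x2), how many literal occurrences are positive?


Scan each clause for unnegated literals.
Clause 1: 2 positive; Clause 2: 1 positive; Clause 3: 1 positive.
Total positive literal occurrences = 4.

4


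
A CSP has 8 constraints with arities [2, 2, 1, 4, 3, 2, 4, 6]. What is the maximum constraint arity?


The arities are: 2, 2, 1, 4, 3, 2, 4, 6.
Scan for the maximum value.
Maximum arity = 6.

6


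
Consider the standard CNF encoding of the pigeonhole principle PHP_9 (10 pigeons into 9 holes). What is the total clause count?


The PHP encoding has two parts:
1) At-least-one-hole clauses: 10 (one per pigeon, each with 9 literals).
2) At-most-one-pigeon-per-hole clauses: 9 holes * C(10,2) = 9 * 45 = 405.
Total clauses = 10 + 405 = 415.

415


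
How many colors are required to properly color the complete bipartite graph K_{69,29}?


K_{69,29} is bipartite by definition: the two parts are independent sets, with every edge crossing between them.
Color all vertices in one part with color 1 and all vertices in the other part with color 2.
Since the graph has at least one edge, one color does not suffice.
Chromatic number = 2.

2


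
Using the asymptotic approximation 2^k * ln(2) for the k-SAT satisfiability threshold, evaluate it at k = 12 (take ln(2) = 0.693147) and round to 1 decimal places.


Using the asymptotic formula: threshold ~ 2^k * ln(2).
2^12 = 4096.
4096 * 0.693147 = 2839.1.

2839.1


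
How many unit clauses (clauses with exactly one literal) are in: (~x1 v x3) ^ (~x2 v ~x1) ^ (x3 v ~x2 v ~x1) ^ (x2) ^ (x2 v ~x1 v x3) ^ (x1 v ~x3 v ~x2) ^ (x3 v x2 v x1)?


A unit clause contains exactly one literal.
Unit clauses found: (x2).
Count = 1.

1


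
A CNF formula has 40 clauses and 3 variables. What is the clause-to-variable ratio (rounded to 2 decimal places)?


Clause-to-variable ratio = clauses / variables.
40 / 3 = 13.33.

13.33


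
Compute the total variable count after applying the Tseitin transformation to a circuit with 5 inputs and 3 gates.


The Tseitin transformation introduces one auxiliary variable per gate.
Total variables = inputs + gates = 5 + 3 = 8.

8


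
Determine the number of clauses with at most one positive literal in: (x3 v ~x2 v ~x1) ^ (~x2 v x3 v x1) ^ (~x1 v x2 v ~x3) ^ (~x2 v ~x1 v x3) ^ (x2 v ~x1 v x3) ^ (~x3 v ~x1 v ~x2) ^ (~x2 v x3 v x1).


A Horn clause has at most one positive literal.
Clause 1: 1 positive lit(s) -> Horn
Clause 2: 2 positive lit(s) -> not Horn
Clause 3: 1 positive lit(s) -> Horn
Clause 4: 1 positive lit(s) -> Horn
Clause 5: 2 positive lit(s) -> not Horn
Clause 6: 0 positive lit(s) -> Horn
Clause 7: 2 positive lit(s) -> not Horn
Total Horn clauses = 4.

4


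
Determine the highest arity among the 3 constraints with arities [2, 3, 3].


The arities are: 2, 3, 3.
Scan for the maximum value.
Maximum arity = 3.

3


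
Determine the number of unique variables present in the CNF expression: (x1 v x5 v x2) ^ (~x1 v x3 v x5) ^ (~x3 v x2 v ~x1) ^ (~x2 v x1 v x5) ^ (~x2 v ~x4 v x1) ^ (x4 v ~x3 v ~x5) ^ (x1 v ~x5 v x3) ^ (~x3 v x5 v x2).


Identify each distinct variable in the formula.
Variables found: x1, x2, x3, x4, x5.
Total distinct variables = 5.

5


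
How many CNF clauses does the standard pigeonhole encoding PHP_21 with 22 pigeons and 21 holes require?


The PHP encoding has two parts:
1) At-least-one-hole clauses: 22 (one per pigeon, each with 21 literals).
2) At-most-one-pigeon-per-hole clauses: 21 holes * C(22,2) = 21 * 231 = 4851.
Total clauses = 22 + 4851 = 4873.

4873


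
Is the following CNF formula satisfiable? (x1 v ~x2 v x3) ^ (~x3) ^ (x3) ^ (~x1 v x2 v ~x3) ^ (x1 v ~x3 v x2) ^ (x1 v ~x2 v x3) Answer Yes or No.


Check all 8 possible truth assignments.
Number of satisfying assignments found: 0.
The formula is unsatisfiable.

No


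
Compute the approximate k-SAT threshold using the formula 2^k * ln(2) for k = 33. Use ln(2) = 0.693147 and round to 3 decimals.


Using the asymptotic formula: threshold ~ 2^k * ln(2).
2^33 = 8589934592.
8589934592 * 0.693147 = 5954087392.641.

5954087392.641


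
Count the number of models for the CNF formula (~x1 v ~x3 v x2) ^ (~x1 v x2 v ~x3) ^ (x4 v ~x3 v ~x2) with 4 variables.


Enumerate all 16 truth assignments over 4 variables.
Test each against every clause.
Satisfying assignments found: 12.

12


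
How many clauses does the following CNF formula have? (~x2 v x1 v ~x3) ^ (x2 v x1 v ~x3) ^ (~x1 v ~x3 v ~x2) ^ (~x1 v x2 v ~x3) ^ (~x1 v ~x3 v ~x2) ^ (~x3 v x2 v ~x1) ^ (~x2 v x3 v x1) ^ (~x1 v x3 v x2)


Each group enclosed in parentheses joined by ^ is one clause.
Counting the conjuncts: 8 clauses.

8


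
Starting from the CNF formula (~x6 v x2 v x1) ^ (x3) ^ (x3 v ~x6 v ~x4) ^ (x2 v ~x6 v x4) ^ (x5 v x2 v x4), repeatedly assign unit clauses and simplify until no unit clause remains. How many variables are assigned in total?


Unit propagation repeatedly assigns the literal in any unit clause, then simplifies.
Assignments in order: x3 = T.
No further unit clauses remain.
Total variables assigned = 1.

1


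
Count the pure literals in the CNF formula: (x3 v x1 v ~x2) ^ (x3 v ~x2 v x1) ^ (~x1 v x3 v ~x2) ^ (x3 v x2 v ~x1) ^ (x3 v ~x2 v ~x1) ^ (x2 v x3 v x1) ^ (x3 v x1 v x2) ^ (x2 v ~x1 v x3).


A pure literal appears in only one polarity across all clauses.
Pure literals: x3 (positive only).
Count = 1.

1


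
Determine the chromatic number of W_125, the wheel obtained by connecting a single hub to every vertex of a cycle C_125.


W_125 consists of the cycle C_125 together with a hub vertex adjacent to every cycle vertex.
The cycle C_125 needs 3 colors (odd cycle -> 3).
The hub is adjacent to every cycle vertex, so it must receive a new color distinct from all of them.
Chromatic number = 3 + 1 = 4.

4


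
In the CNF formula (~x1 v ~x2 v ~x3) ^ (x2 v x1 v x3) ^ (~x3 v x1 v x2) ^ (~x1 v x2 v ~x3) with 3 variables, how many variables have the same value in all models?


Find all satisfying assignments: 4 model(s).
Check which variables have the same value in every model.
No variable is fixed across all models.
Backbone size = 0.

0


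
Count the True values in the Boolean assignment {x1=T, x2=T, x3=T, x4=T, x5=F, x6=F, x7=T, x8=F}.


The weight is the number of variables assigned True.
True variables: x1, x2, x3, x4, x7.
Weight = 5.

5


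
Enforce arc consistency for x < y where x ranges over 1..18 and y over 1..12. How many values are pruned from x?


For the constraint x < y, x needs a supporting value in y's domain.
x can be at most 11 (one less than y's maximum).
Valid x values from domain: 11 out of 18.
Pruned = 18 - 11 = 7.

7


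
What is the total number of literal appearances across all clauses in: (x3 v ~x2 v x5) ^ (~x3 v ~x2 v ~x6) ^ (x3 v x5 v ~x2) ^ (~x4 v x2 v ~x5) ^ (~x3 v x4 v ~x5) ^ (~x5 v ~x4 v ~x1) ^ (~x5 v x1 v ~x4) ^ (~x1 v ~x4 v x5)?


Clause lengths: 3, 3, 3, 3, 3, 3, 3, 3.
Sum = 3 + 3 + 3 + 3 + 3 + 3 + 3 + 3 = 24.

24


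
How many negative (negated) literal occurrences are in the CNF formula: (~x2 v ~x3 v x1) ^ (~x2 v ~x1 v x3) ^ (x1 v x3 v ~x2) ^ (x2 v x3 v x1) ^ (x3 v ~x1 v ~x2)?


Scan each clause for negated literals.
Clause 1: 2 negative; Clause 2: 2 negative; Clause 3: 1 negative; Clause 4: 0 negative; Clause 5: 2 negative.
Total negative literal occurrences = 7.

7


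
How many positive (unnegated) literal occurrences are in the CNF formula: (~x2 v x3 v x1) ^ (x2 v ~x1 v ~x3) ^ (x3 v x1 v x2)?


Scan each clause for unnegated literals.
Clause 1: 2 positive; Clause 2: 1 positive; Clause 3: 3 positive.
Total positive literal occurrences = 6.

6


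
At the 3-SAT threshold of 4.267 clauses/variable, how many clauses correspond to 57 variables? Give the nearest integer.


The 3-SAT phase transition occurs at approximately 4.267 clauses per variable.
m = 4.267 * 57 = 243.219.
Rounded to nearest integer: 243.

243


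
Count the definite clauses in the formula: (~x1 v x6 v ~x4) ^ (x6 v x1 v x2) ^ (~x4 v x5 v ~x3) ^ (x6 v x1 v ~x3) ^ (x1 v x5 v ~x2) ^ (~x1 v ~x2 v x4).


A definite clause has exactly one positive literal.
Clause 1: 1 positive -> definite
Clause 2: 3 positive -> not definite
Clause 3: 1 positive -> definite
Clause 4: 2 positive -> not definite
Clause 5: 2 positive -> not definite
Clause 6: 1 positive -> definite
Definite clause count = 3.

3


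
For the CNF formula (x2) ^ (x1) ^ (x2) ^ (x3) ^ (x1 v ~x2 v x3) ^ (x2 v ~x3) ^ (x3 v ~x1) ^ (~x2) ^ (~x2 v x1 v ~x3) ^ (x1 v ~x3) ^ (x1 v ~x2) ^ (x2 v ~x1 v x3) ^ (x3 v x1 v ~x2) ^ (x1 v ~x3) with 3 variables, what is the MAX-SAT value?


Enumerate all 8 truth assignments.
For each, count how many of the 14 clauses are satisfied.
The formula is not fully satisfiable, so the maximum is below 14.
Maximum simultaneously satisfiable clauses = 13.

13


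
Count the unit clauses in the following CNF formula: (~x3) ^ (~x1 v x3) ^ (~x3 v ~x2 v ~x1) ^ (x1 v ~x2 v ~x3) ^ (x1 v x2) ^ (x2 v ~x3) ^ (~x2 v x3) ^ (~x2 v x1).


A unit clause contains exactly one literal.
Unit clauses found: (~x3).
Count = 1.

1


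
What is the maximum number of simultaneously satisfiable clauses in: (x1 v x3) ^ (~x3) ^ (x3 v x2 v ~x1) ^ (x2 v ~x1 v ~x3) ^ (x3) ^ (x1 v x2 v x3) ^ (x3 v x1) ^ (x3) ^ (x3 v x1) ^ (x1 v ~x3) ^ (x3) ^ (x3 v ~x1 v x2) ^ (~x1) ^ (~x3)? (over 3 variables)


Enumerate all 8 truth assignments.
For each, count how many of the 14 clauses are satisfied.
The formula is not fully satisfiable, so the maximum is below 14.
Maximum simultaneously satisfiable clauses = 11.

11


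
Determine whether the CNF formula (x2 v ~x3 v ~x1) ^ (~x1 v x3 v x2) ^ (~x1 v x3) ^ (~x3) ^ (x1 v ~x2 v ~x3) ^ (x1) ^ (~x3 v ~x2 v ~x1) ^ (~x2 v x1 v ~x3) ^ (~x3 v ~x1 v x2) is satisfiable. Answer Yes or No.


Check all 8 possible truth assignments.
Number of satisfying assignments found: 0.
The formula is unsatisfiable.

No


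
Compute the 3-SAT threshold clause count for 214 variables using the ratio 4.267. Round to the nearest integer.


The 3-SAT phase transition occurs at approximately 4.267 clauses per variable.
m = 4.267 * 214 = 913.138.
Rounded to nearest integer: 913.

913


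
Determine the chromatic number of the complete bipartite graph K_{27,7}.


K_{27,7} is bipartite by definition: the two parts are independent sets, with every edge crossing between them.
Color all vertices in one part with color 1 and all vertices in the other part with color 2.
Since the graph has at least one edge, one color does not suffice.
Chromatic number = 2.

2


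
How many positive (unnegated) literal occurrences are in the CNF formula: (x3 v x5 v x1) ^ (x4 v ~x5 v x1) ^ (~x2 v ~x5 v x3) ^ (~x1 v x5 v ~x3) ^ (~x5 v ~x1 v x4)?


Scan each clause for unnegated literals.
Clause 1: 3 positive; Clause 2: 2 positive; Clause 3: 1 positive; Clause 4: 1 positive; Clause 5: 1 positive.
Total positive literal occurrences = 8.

8


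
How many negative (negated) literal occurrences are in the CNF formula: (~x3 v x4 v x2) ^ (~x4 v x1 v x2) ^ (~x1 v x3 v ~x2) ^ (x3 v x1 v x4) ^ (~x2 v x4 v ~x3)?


Scan each clause for negated literals.
Clause 1: 1 negative; Clause 2: 1 negative; Clause 3: 2 negative; Clause 4: 0 negative; Clause 5: 2 negative.
Total negative literal occurrences = 6.

6


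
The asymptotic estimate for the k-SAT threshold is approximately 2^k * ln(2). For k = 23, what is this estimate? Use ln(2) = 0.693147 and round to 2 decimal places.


Using the asymptotic formula: threshold ~ 2^k * ln(2).
2^23 = 8388608.
8388608 * 0.693147 = 5814538.47.

5814538.47


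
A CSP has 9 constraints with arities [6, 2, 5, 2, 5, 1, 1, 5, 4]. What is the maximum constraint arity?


The arities are: 6, 2, 5, 2, 5, 1, 1, 5, 4.
Scan for the maximum value.
Maximum arity = 6.

6


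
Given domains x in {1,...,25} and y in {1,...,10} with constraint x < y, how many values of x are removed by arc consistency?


For the constraint x < y, x needs a supporting value in y's domain.
x can be at most 9 (one less than y's maximum).
Valid x values from domain: 9 out of 25.
Pruned = 25 - 9 = 16.

16


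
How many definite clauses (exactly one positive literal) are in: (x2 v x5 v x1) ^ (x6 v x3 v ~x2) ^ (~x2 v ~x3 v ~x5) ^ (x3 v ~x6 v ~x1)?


A definite clause has exactly one positive literal.
Clause 1: 3 positive -> not definite
Clause 2: 2 positive -> not definite
Clause 3: 0 positive -> not definite
Clause 4: 1 positive -> definite
Definite clause count = 1.

1


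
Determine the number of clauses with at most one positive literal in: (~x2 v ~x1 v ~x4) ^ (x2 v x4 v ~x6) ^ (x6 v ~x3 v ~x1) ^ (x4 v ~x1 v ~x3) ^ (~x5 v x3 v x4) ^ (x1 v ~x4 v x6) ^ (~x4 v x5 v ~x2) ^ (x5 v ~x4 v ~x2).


A Horn clause has at most one positive literal.
Clause 1: 0 positive lit(s) -> Horn
Clause 2: 2 positive lit(s) -> not Horn
Clause 3: 1 positive lit(s) -> Horn
Clause 4: 1 positive lit(s) -> Horn
Clause 5: 2 positive lit(s) -> not Horn
Clause 6: 2 positive lit(s) -> not Horn
Clause 7: 1 positive lit(s) -> Horn
Clause 8: 1 positive lit(s) -> Horn
Total Horn clauses = 5.

5


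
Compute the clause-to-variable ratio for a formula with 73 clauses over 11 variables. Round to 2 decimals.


Clause-to-variable ratio = clauses / variables.
73 / 11 = 6.64.

6.64


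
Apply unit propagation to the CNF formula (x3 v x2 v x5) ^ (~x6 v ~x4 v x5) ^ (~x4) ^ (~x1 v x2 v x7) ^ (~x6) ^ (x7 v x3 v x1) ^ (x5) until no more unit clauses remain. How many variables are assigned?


Unit propagation repeatedly assigns the literal in any unit clause, then simplifies.
Assignments in order: x4 = F, x6 = F, x5 = T.
No further unit clauses remain.
Total variables assigned = 3.

3


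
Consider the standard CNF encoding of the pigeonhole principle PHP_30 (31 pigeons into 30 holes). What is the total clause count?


The PHP encoding has two parts:
1) At-least-one-hole clauses: 31 (one per pigeon, each with 30 literals).
2) At-most-one-pigeon-per-hole clauses: 30 holes * C(31,2) = 30 * 465 = 13950.
Total clauses = 31 + 13950 = 13981.

13981


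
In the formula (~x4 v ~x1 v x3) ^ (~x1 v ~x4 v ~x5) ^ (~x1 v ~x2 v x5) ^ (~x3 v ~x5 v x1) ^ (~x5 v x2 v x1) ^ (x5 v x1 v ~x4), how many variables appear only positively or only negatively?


A pure literal appears in only one polarity across all clauses.
Pure literals: x4 (negative only).
Count = 1.

1


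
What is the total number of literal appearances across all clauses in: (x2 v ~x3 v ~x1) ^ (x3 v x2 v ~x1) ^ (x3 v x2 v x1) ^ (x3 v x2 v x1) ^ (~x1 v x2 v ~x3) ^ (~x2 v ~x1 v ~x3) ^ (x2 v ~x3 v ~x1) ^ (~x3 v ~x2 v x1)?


Clause lengths: 3, 3, 3, 3, 3, 3, 3, 3.
Sum = 3 + 3 + 3 + 3 + 3 + 3 + 3 + 3 = 24.

24


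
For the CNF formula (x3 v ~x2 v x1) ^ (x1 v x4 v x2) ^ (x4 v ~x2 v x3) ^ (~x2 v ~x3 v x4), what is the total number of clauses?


Each group enclosed in parentheses joined by ^ is one clause.
Counting the conjuncts: 4 clauses.

4


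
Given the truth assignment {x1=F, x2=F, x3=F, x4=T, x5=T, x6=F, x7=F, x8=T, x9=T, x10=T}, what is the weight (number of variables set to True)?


The weight is the number of variables assigned True.
True variables: x4, x5, x8, x9, x10.
Weight = 5.

5


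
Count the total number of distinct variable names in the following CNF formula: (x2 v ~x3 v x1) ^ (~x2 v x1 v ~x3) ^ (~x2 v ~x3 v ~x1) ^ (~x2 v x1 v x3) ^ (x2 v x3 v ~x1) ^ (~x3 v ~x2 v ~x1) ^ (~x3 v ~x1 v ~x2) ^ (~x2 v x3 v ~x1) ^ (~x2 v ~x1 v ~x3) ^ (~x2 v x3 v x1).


Identify each distinct variable in the formula.
Variables found: x1, x2, x3.
Total distinct variables = 3.

3


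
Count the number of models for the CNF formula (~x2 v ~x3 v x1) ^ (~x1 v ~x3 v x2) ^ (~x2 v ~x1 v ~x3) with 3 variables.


Enumerate all 8 truth assignments over 3 variables.
Test each against every clause.
Satisfying assignments found: 5.

5


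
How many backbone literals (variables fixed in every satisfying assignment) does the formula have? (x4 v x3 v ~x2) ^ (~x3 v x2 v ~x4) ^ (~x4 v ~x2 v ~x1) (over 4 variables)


Find all satisfying assignments: 10 model(s).
Check which variables have the same value in every model.
No variable is fixed across all models.
Backbone size = 0.

0


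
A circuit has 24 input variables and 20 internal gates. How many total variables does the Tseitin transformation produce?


The Tseitin transformation introduces one auxiliary variable per gate.
Total variables = inputs + gates = 24 + 20 = 44.

44


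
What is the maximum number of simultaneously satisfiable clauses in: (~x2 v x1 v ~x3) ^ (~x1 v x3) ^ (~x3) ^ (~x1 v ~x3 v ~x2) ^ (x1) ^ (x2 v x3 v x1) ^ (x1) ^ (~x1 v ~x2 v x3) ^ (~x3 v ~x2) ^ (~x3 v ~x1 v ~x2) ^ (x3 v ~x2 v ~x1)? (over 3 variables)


Enumerate all 8 truth assignments.
For each, count how many of the 11 clauses are satisfied.
The formula is not fully satisfiable, so the maximum is below 11.
Maximum simultaneously satisfiable clauses = 10.

10


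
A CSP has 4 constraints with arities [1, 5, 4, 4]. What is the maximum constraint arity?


The arities are: 1, 5, 4, 4.
Scan for the maximum value.
Maximum arity = 5.

5


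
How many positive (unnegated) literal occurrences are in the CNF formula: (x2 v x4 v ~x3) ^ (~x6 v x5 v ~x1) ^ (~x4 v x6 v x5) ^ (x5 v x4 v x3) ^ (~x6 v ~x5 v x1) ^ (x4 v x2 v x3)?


Scan each clause for unnegated literals.
Clause 1: 2 positive; Clause 2: 1 positive; Clause 3: 2 positive; Clause 4: 3 positive; Clause 5: 1 positive; Clause 6: 3 positive.
Total positive literal occurrences = 12.

12


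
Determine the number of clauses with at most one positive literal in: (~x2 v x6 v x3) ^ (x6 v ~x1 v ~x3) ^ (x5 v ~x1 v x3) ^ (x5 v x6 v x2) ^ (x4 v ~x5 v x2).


A Horn clause has at most one positive literal.
Clause 1: 2 positive lit(s) -> not Horn
Clause 2: 1 positive lit(s) -> Horn
Clause 3: 2 positive lit(s) -> not Horn
Clause 4: 3 positive lit(s) -> not Horn
Clause 5: 2 positive lit(s) -> not Horn
Total Horn clauses = 1.

1


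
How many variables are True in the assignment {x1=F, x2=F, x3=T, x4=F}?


The weight is the number of variables assigned True.
True variables: x3.
Weight = 1.

1


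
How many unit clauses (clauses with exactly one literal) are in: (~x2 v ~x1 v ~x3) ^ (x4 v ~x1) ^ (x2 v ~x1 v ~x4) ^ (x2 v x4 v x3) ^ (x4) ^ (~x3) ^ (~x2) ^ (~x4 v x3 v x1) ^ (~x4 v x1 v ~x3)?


A unit clause contains exactly one literal.
Unit clauses found: (x4), (~x3), (~x2).
Count = 3.

3


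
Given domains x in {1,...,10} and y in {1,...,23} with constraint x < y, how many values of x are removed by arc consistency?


For the constraint x < y, x needs a supporting value in y's domain.
x can be at most 22 (one less than y's maximum).
Valid x values from domain: 10 out of 10.
Pruned = 10 - 10 = 0.

0


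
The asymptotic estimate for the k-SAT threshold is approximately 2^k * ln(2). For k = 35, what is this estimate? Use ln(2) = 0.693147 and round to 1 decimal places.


Using the asymptotic formula: threshold ~ 2^k * ln(2).
2^35 = 34359738368.
34359738368 * 0.693147 = 23816349570.6.

23816349570.6


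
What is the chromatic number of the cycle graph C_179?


An odd cycle cannot be 2-colored: alternating two colors around the cycle returns to the start with a conflict.
Since 179 is odd, three colors are required (and three suffice).
Chromatic number = 3.

3


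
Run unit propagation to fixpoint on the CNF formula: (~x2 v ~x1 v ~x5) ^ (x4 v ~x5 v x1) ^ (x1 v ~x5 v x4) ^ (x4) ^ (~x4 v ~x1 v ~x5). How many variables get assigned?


Unit propagation repeatedly assigns the literal in any unit clause, then simplifies.
Assignments in order: x4 = T.
No further unit clauses remain.
Total variables assigned = 1.

1


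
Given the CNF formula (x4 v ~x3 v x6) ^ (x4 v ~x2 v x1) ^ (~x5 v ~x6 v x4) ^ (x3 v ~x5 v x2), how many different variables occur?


Identify each distinct variable in the formula.
Variables found: x1, x2, x3, x4, x5, x6.
Total distinct variables = 6.

6


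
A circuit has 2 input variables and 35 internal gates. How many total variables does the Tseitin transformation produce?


The Tseitin transformation introduces one auxiliary variable per gate.
Total variables = inputs + gates = 2 + 35 = 37.

37


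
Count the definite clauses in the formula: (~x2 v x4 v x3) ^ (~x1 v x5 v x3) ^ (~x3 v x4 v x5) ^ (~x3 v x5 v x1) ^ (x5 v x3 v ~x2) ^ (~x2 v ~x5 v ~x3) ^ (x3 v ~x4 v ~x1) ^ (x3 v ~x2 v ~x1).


A definite clause has exactly one positive literal.
Clause 1: 2 positive -> not definite
Clause 2: 2 positive -> not definite
Clause 3: 2 positive -> not definite
Clause 4: 2 positive -> not definite
Clause 5: 2 positive -> not definite
Clause 6: 0 positive -> not definite
Clause 7: 1 positive -> definite
Clause 8: 1 positive -> definite
Definite clause count = 2.

2


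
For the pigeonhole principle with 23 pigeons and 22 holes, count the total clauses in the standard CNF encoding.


The PHP encoding has two parts:
1) At-least-one-hole clauses: 23 (one per pigeon, each with 22 literals).
2) At-most-one-pigeon-per-hole clauses: 22 holes * C(23,2) = 22 * 253 = 5566.
Total clauses = 23 + 5566 = 5589.

5589


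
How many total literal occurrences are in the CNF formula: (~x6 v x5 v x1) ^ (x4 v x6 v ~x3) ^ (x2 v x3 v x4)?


Clause lengths: 3, 3, 3.
Sum = 3 + 3 + 3 = 9.

9


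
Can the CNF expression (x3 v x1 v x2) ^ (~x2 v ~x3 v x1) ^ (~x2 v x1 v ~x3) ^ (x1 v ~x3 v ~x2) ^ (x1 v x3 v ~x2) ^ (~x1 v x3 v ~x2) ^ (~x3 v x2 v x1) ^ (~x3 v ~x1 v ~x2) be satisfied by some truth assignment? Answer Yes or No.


Check all 8 possible truth assignments.
Number of satisfying assignments found: 2.
The formula is satisfiable.

Yes


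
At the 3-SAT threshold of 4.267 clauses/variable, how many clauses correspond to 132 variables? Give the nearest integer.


The 3-SAT phase transition occurs at approximately 4.267 clauses per variable.
m = 4.267 * 132 = 563.244.
Rounded to nearest integer: 563.

563


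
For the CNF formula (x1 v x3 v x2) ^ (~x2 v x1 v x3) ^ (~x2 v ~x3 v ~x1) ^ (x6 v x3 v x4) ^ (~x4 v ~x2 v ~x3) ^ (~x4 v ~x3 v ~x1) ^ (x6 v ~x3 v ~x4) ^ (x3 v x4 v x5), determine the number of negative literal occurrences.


Scan each clause for negated literals.
Clause 1: 0 negative; Clause 2: 1 negative; Clause 3: 3 negative; Clause 4: 0 negative; Clause 5: 3 negative; Clause 6: 3 negative; Clause 7: 2 negative; Clause 8: 0 negative.
Total negative literal occurrences = 12.

12


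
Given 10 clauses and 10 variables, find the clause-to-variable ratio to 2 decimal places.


Clause-to-variable ratio = clauses / variables.
10 / 10 = 1.0.

1.0


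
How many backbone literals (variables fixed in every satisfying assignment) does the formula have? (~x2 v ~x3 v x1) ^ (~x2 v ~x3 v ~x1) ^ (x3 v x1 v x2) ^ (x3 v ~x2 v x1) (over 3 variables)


Find all satisfying assignments: 4 model(s).
Check which variables have the same value in every model.
No variable is fixed across all models.
Backbone size = 0.

0


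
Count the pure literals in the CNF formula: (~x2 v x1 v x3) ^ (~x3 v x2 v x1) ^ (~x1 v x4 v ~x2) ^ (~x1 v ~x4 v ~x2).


A pure literal appears in only one polarity across all clauses.
No pure literals found.
Count = 0.

0


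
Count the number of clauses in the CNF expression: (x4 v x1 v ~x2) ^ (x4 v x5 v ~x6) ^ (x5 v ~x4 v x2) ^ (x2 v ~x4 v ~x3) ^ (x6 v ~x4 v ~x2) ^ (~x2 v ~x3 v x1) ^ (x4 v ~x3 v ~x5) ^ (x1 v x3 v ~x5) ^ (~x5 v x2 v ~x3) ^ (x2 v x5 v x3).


Each group enclosed in parentheses joined by ^ is one clause.
Counting the conjuncts: 10 clauses.

10


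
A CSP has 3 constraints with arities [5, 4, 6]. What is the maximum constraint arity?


The arities are: 5, 4, 6.
Scan for the maximum value.
Maximum arity = 6.

6


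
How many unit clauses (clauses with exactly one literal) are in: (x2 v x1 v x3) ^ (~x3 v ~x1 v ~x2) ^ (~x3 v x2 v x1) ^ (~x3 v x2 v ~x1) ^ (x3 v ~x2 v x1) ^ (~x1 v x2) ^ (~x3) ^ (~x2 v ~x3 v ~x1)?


A unit clause contains exactly one literal.
Unit clauses found: (~x3).
Count = 1.

1


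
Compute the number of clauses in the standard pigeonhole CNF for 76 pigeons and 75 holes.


The PHP encoding has two parts:
1) At-least-one-hole clauses: 76 (one per pigeon, each with 75 literals).
2) At-most-one-pigeon-per-hole clauses: 75 holes * C(76,2) = 75 * 2850 = 213750.
Total clauses = 76 + 213750 = 213826.

213826


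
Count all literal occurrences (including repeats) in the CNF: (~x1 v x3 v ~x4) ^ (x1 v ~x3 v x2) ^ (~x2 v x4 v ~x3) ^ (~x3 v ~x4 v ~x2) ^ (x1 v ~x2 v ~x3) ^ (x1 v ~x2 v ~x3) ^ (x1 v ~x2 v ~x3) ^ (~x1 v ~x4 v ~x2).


Clause lengths: 3, 3, 3, 3, 3, 3, 3, 3.
Sum = 3 + 3 + 3 + 3 + 3 + 3 + 3 + 3 = 24.

24


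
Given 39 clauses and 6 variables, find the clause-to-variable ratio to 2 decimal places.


Clause-to-variable ratio = clauses / variables.
39 / 6 = 6.5.

6.5


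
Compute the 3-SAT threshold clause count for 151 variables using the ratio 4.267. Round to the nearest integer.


The 3-SAT phase transition occurs at approximately 4.267 clauses per variable.
m = 4.267 * 151 = 644.317.
Rounded to nearest integer: 644.

644


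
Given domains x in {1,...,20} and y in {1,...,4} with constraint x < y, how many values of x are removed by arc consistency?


For the constraint x < y, x needs a supporting value in y's domain.
x can be at most 3 (one less than y's maximum).
Valid x values from domain: 3 out of 20.
Pruned = 20 - 3 = 17.

17


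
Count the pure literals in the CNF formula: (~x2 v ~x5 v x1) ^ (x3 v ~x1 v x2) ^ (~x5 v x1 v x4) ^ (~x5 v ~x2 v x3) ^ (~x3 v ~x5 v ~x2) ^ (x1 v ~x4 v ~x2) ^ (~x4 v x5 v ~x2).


A pure literal appears in only one polarity across all clauses.
No pure literals found.
Count = 0.

0


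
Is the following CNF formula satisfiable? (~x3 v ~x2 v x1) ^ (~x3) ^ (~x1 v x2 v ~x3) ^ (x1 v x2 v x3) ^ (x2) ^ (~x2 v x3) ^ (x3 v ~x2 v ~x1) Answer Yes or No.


Check all 8 possible truth assignments.
Number of satisfying assignments found: 0.
The formula is unsatisfiable.

No


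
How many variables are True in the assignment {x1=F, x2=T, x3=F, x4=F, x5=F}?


The weight is the number of variables assigned True.
True variables: x2.
Weight = 1.

1


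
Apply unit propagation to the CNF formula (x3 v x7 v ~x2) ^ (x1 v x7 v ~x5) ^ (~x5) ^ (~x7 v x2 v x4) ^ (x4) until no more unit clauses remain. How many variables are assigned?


Unit propagation repeatedly assigns the literal in any unit clause, then simplifies.
Assignments in order: x5 = F, x4 = T.
No further unit clauses remain.
Total variables assigned = 2.

2


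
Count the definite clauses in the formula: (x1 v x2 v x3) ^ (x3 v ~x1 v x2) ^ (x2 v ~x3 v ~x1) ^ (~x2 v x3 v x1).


A definite clause has exactly one positive literal.
Clause 1: 3 positive -> not definite
Clause 2: 2 positive -> not definite
Clause 3: 1 positive -> definite
Clause 4: 2 positive -> not definite
Definite clause count = 1.

1


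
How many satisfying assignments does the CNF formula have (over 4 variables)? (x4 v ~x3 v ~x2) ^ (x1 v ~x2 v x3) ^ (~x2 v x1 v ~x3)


Enumerate all 16 truth assignments over 4 variables.
Test each against every clause.
Satisfying assignments found: 11.

11


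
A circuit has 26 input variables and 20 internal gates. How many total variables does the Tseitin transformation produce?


The Tseitin transformation introduces one auxiliary variable per gate.
Total variables = inputs + gates = 26 + 20 = 46.

46


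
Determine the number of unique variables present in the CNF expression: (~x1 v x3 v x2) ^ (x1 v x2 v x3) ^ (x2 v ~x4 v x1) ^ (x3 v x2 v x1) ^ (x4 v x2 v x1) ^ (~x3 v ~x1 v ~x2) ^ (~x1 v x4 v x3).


Identify each distinct variable in the formula.
Variables found: x1, x2, x3, x4.
Total distinct variables = 4.

4


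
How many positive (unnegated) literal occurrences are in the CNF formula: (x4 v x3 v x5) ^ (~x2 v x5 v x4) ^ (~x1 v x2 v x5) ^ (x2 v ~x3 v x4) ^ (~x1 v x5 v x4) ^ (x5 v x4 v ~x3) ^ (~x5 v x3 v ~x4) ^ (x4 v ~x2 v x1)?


Scan each clause for unnegated literals.
Clause 1: 3 positive; Clause 2: 2 positive; Clause 3: 2 positive; Clause 4: 2 positive; Clause 5: 2 positive; Clause 6: 2 positive; Clause 7: 1 positive; Clause 8: 2 positive.
Total positive literal occurrences = 16.

16


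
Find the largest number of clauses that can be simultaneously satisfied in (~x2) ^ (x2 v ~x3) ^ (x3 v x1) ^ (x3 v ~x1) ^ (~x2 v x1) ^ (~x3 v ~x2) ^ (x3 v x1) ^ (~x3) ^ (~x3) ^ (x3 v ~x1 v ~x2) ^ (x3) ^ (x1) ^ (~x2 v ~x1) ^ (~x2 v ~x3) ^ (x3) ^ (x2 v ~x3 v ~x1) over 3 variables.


Enumerate all 8 truth assignments.
For each, count how many of the 16 clauses are satisfied.
The formula is not fully satisfiable, so the maximum is below 16.
Maximum simultaneously satisfiable clauses = 13.

13


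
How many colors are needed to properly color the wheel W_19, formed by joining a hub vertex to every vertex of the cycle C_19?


W_19 consists of the cycle C_19 together with a hub vertex adjacent to every cycle vertex.
The cycle C_19 needs 3 colors (odd cycle -> 3).
The hub is adjacent to every cycle vertex, so it must receive a new color distinct from all of them.
Chromatic number = 3 + 1 = 4.

4


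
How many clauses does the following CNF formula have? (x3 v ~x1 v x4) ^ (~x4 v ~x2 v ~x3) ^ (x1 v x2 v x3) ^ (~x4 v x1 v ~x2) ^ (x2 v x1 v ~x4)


Each group enclosed in parentheses joined by ^ is one clause.
Counting the conjuncts: 5 clauses.

5


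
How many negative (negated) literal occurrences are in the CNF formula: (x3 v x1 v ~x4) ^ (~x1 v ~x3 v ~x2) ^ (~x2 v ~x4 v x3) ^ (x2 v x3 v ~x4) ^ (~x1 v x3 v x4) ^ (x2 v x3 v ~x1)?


Scan each clause for negated literals.
Clause 1: 1 negative; Clause 2: 3 negative; Clause 3: 2 negative; Clause 4: 1 negative; Clause 5: 1 negative; Clause 6: 1 negative.
Total negative literal occurrences = 9.

9


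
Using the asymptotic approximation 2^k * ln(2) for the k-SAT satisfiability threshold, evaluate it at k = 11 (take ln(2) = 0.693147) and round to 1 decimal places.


Using the asymptotic formula: threshold ~ 2^k * ln(2).
2^11 = 2048.
2048 * 0.693147 = 1419.6.

1419.6


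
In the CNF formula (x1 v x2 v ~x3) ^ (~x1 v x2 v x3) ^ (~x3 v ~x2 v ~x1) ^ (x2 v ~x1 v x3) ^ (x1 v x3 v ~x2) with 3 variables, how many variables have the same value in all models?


Find all satisfying assignments: 4 model(s).
Check which variables have the same value in every model.
No variable is fixed across all models.
Backbone size = 0.

0


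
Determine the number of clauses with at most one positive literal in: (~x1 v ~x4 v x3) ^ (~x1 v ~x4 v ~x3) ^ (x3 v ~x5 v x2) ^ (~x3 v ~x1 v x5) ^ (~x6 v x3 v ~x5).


A Horn clause has at most one positive literal.
Clause 1: 1 positive lit(s) -> Horn
Clause 2: 0 positive lit(s) -> Horn
Clause 3: 2 positive lit(s) -> not Horn
Clause 4: 1 positive lit(s) -> Horn
Clause 5: 1 positive lit(s) -> Horn
Total Horn clauses = 4.

4


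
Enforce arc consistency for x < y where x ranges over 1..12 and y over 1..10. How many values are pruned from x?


For the constraint x < y, x needs a supporting value in y's domain.
x can be at most 9 (one less than y's maximum).
Valid x values from domain: 9 out of 12.
Pruned = 12 - 9 = 3.

3


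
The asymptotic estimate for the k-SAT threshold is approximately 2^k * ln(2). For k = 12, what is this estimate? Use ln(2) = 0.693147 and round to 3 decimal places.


Using the asymptotic formula: threshold ~ 2^k * ln(2).
2^12 = 4096.
4096 * 0.693147 = 2839.13.

2839.13


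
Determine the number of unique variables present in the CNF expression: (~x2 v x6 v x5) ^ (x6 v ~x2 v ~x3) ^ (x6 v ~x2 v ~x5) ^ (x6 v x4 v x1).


Identify each distinct variable in the formula.
Variables found: x1, x2, x3, x4, x5, x6.
Total distinct variables = 6.

6


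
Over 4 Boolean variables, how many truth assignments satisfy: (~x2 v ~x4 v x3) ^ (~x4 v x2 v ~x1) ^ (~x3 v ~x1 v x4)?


Enumerate all 16 truth assignments over 4 variables.
Test each against every clause.
Satisfying assignments found: 10.

10


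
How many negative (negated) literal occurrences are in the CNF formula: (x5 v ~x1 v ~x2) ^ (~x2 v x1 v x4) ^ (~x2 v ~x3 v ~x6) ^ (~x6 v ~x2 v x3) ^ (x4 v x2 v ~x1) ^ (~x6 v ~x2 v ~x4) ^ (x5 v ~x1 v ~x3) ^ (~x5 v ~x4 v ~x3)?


Scan each clause for negated literals.
Clause 1: 2 negative; Clause 2: 1 negative; Clause 3: 3 negative; Clause 4: 2 negative; Clause 5: 1 negative; Clause 6: 3 negative; Clause 7: 2 negative; Clause 8: 3 negative.
Total negative literal occurrences = 17.

17


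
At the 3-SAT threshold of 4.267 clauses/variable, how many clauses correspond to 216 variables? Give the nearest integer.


The 3-SAT phase transition occurs at approximately 4.267 clauses per variable.
m = 4.267 * 216 = 921.672.
Rounded to nearest integer: 922.

922


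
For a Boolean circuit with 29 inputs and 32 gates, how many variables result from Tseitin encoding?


The Tseitin transformation introduces one auxiliary variable per gate.
Total variables = inputs + gates = 29 + 32 = 61.

61


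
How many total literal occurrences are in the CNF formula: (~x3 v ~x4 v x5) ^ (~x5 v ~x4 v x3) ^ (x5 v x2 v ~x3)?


Clause lengths: 3, 3, 3.
Sum = 3 + 3 + 3 = 9.

9


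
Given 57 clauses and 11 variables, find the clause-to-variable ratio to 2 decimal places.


Clause-to-variable ratio = clauses / variables.
57 / 11 = 5.18.

5.18


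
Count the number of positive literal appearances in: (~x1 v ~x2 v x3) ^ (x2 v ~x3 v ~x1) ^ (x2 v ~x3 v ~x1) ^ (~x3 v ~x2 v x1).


Scan each clause for unnegated literals.
Clause 1: 1 positive; Clause 2: 1 positive; Clause 3: 1 positive; Clause 4: 1 positive.
Total positive literal occurrences = 4.

4


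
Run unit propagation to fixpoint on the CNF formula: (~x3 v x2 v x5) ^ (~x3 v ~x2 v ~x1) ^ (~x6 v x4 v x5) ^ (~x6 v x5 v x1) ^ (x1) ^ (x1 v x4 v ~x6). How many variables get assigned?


Unit propagation repeatedly assigns the literal in any unit clause, then simplifies.
Assignments in order: x1 = T.
No further unit clauses remain.
Total variables assigned = 1.

1


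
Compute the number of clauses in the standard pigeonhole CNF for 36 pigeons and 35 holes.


The PHP encoding has two parts:
1) At-least-one-hole clauses: 36 (one per pigeon, each with 35 literals).
2) At-most-one-pigeon-per-hole clauses: 35 holes * C(36,2) = 35 * 630 = 22050.
Total clauses = 36 + 22050 = 22086.

22086


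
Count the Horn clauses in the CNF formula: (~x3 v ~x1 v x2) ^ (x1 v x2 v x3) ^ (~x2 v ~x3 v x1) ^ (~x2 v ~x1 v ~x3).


A Horn clause has at most one positive literal.
Clause 1: 1 positive lit(s) -> Horn
Clause 2: 3 positive lit(s) -> not Horn
Clause 3: 1 positive lit(s) -> Horn
Clause 4: 0 positive lit(s) -> Horn
Total Horn clauses = 3.

3


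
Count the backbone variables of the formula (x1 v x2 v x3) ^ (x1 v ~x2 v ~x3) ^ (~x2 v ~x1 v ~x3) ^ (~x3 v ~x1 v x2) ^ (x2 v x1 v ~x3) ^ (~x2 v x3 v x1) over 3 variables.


Find all satisfying assignments: 2 model(s).
Check which variables have the same value in every model.
Fixed variables: x1=T, x3=F.
Backbone size = 2.

2


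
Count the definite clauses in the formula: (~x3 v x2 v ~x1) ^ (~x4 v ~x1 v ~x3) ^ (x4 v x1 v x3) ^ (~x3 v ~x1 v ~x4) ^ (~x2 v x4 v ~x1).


A definite clause has exactly one positive literal.
Clause 1: 1 positive -> definite
Clause 2: 0 positive -> not definite
Clause 3: 3 positive -> not definite
Clause 4: 0 positive -> not definite
Clause 5: 1 positive -> definite
Definite clause count = 2.

2
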